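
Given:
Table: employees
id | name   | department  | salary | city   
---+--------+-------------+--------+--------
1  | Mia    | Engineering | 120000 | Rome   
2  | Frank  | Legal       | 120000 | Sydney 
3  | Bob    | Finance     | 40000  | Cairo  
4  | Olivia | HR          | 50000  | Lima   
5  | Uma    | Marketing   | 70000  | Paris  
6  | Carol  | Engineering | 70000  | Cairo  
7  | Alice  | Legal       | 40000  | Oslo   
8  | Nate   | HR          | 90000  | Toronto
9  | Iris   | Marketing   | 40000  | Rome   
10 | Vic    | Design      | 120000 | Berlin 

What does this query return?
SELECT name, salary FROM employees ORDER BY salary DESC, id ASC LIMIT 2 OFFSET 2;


Sort by salary DESC (id ASC tiebreak), then skip 2 and take 2
Rows 3 through 4

2 rows:
Vic, 120000
Nate, 90000


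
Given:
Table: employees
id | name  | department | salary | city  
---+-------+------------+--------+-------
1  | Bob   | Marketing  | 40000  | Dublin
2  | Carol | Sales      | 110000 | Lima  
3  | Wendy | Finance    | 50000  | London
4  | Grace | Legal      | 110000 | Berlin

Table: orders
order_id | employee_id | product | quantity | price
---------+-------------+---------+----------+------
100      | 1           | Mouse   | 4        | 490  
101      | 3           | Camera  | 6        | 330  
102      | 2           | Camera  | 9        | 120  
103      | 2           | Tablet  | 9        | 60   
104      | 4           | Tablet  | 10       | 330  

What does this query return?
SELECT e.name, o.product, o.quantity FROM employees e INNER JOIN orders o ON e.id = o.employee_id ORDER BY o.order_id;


Joining employees.id = orders.employee_id:
  employee Bob (id=1) -> order Mouse
  employee Wendy (id=3) -> order Camera
  employee Carol (id=2) -> order Camera
  employee Carol (id=2) -> order Tablet
  employee Grace (id=4) -> order Tablet


5 rows:
Bob, Mouse, 4
Wendy, Camera, 6
Carol, Camera, 9
Carol, Tablet, 9
Grace, Tablet, 10


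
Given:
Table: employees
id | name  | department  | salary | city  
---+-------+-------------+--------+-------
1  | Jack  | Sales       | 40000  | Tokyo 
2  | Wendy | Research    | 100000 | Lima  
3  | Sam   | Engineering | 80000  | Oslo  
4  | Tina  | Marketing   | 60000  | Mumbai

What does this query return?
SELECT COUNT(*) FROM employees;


COUNT(*) counts all rows

4


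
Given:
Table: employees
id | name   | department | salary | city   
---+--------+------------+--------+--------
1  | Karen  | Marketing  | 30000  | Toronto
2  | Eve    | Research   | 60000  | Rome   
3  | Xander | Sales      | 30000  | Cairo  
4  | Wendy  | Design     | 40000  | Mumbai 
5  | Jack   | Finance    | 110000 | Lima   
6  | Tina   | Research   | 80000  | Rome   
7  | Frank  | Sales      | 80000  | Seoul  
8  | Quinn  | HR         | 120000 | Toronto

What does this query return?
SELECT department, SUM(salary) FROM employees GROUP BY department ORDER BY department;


Summing salary within each department:
  Design: 40000 = 40000
  Finance: 110000 = 110000
  HR: 120000 = 120000
  Marketing: 30000 = 30000
  Research: 60000 + 80000 = 140000
  Sales: 30000 + 80000 = 110000


6 groups:
Design, 40000
Finance, 110000
HR, 120000
Marketing, 30000
Research, 140000
Sales, 110000


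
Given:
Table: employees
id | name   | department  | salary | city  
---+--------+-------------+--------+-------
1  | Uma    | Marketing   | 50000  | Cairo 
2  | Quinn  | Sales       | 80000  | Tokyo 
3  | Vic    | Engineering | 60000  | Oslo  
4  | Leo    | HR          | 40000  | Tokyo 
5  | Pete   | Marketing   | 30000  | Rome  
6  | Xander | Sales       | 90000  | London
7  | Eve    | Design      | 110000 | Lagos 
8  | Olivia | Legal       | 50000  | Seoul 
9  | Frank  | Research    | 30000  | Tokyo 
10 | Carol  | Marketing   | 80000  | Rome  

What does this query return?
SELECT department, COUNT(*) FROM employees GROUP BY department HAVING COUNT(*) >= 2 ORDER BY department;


Groups with count >= 2:
  Marketing: 3 -> PASS
  Sales: 2 -> PASS
  Design: 1 -> filtered out
  Engineering: 1 -> filtered out
  HR: 1 -> filtered out
  Legal: 1 -> filtered out
  Research: 1 -> filtered out


2 groups:
Marketing, 3
Sales, 2


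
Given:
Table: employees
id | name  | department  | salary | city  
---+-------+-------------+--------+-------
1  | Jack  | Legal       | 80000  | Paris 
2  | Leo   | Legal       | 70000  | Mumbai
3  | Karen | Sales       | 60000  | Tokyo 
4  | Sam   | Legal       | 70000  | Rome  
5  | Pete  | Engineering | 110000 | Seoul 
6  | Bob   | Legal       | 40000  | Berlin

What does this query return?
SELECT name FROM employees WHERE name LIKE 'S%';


LIKE 'S%' matches names starting with 'S'
Matching: 1

1 rows:
Sam


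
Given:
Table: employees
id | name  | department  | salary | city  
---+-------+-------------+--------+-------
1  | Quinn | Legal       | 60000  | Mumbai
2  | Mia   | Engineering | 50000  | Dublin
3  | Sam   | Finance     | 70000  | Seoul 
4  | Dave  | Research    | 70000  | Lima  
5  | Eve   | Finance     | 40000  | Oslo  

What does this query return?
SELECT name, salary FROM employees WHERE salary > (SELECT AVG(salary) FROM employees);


Subquery: AVG(salary) = 58000.0
Filtering: salary > 58000.0
  Quinn (60000) -> MATCH
  Sam (70000) -> MATCH
  Dave (70000) -> MATCH


3 rows:
Quinn, 60000
Sam, 70000
Dave, 70000


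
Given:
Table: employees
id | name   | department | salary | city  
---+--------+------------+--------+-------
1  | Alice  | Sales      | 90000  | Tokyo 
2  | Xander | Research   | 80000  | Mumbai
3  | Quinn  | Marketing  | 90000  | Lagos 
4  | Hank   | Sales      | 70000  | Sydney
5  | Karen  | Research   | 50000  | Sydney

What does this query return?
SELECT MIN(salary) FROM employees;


Salaries: 90000, 80000, 90000, 70000, 50000
MIN = 50000

50000


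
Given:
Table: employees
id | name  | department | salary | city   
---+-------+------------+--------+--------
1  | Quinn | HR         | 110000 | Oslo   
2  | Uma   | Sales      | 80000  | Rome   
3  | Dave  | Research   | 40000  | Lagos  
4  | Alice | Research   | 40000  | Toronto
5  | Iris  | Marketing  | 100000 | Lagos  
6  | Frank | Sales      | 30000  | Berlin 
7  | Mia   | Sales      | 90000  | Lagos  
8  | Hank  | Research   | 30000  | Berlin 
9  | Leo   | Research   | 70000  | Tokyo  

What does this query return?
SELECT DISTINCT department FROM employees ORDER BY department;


All 'department' values (row order): HR, Sales, Research, Research, Marketing, Sales, Sales, Research, Research
Removing duplicates leaves 4 unique value(s).

4 values:
HR
Marketing
Research
Sales


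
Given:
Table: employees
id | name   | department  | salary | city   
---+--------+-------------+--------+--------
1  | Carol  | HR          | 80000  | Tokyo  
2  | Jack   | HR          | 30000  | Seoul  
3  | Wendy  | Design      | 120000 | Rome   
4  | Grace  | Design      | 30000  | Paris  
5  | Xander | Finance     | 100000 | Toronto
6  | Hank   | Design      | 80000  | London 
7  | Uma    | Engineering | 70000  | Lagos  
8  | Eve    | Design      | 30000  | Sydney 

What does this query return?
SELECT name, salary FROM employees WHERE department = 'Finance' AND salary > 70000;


Filtering: department = 'Finance' AND salary > 70000
Matching: 1 rows

1 rows:
Xander, 100000


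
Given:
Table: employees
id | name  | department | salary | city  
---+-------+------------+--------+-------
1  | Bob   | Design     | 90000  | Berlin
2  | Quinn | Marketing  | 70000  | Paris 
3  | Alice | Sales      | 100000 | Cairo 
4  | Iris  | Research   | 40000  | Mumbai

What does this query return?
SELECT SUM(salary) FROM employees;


SUM(salary) = 90000 + 70000 + 100000 + 40000 = 300000

300000


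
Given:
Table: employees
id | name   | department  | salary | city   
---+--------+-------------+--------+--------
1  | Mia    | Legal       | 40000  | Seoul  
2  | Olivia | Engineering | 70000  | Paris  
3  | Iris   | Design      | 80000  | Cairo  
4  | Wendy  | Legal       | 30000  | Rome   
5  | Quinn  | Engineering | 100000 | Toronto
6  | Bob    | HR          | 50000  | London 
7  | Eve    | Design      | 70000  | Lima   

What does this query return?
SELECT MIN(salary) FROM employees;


Salaries: 40000, 70000, 80000, 30000, 100000, 50000, 70000
MIN = 30000

30000


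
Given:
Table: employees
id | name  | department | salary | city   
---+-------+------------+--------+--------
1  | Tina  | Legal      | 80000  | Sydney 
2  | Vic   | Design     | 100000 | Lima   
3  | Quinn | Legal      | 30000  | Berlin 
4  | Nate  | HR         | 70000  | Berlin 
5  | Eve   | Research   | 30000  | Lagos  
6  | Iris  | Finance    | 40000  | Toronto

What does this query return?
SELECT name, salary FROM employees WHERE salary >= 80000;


Filtering: salary >= 80000
Matching: 2 rows

2 rows:
Tina, 80000
Vic, 100000


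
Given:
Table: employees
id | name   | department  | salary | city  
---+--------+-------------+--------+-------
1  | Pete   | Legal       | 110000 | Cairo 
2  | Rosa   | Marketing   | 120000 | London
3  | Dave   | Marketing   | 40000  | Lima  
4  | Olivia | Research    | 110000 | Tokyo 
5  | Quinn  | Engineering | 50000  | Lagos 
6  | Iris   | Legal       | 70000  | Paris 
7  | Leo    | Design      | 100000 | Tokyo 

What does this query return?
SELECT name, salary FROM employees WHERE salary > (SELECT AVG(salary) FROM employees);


Subquery: AVG(salary) = 85714.29
Filtering: salary > 85714.29
  Pete (110000) -> MATCH
  Rosa (120000) -> MATCH
  Olivia (110000) -> MATCH
  Leo (100000) -> MATCH


4 rows:
Pete, 110000
Rosa, 120000
Olivia, 110000
Leo, 100000


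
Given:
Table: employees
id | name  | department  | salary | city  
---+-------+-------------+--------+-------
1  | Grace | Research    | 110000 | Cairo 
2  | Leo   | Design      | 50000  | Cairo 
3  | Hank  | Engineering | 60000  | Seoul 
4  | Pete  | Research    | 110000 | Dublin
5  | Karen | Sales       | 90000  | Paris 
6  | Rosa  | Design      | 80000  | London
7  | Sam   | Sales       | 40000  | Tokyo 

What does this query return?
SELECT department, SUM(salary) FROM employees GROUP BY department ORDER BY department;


Summing salary within each department:
  Design: 50000 + 80000 = 130000
  Engineering: 60000 = 60000
  Research: 110000 + 110000 = 220000
  Sales: 90000 + 40000 = 130000


4 groups:
Design, 130000
Engineering, 60000
Research, 220000
Sales, 130000


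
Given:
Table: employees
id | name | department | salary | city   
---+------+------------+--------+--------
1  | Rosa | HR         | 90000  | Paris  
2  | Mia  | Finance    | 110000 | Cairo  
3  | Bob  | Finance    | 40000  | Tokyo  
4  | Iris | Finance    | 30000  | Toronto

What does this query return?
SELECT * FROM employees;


SELECT * returns all 4 rows with all columns

4 rows:
1, Rosa, HR, 90000, Paris
2, Mia, Finance, 110000, Cairo
3, Bob, Finance, 40000, Tokyo
4, Iris, Finance, 30000, Toronto


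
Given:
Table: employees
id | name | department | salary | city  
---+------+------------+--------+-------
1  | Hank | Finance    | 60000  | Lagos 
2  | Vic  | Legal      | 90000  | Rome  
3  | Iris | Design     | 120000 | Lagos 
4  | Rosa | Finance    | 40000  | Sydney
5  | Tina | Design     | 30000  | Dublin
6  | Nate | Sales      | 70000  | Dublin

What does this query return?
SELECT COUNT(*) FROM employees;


COUNT(*) counts all rows

6


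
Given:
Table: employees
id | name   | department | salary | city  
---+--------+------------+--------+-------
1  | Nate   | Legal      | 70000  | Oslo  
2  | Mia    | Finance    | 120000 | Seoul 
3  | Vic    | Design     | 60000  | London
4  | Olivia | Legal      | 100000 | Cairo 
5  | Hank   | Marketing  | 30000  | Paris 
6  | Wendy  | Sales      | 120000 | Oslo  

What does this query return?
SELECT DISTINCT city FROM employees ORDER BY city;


All 'city' values (row order): Oslo, Seoul, London, Cairo, Paris, Oslo
Removing duplicates leaves 5 unique value(s).

5 values:
Cairo
London
Oslo
Paris
Seoul


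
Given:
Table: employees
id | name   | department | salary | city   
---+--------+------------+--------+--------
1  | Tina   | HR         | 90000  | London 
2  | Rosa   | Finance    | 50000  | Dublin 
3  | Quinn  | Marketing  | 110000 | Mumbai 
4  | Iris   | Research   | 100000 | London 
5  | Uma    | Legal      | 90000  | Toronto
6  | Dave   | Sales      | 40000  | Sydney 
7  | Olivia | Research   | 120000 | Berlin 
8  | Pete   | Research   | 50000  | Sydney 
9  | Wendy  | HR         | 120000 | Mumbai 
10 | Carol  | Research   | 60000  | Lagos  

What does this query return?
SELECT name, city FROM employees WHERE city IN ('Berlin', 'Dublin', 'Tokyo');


Filtering: city IN ('Berlin', 'Dublin', 'Tokyo')
Matching: 2 rows

2 rows:
Rosa, Dublin
Olivia, Berlin


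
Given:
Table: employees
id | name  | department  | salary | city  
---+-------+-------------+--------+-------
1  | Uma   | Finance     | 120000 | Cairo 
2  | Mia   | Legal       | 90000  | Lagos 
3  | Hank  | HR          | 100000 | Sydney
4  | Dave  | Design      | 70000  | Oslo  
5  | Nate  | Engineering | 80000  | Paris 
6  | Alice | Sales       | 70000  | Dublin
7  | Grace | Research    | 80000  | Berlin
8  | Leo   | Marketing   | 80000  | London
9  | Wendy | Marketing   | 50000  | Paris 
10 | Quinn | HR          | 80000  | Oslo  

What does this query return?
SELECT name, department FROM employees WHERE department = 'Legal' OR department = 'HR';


Filtering: department = 'Legal' OR 'HR'
Matching: 3 rows

3 rows:
Mia, Legal
Hank, HR
Quinn, HR


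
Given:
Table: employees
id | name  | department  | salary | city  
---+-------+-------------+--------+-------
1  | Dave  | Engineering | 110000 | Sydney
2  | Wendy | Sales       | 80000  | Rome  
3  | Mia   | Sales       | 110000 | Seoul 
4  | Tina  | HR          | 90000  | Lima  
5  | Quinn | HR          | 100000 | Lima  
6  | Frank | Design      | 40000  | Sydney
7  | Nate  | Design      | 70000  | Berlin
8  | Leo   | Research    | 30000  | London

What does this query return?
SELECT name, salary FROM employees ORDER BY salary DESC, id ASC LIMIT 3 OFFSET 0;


Sort by salary DESC (id ASC tiebreak), then skip 0 and take 3
Rows 1 through 3

3 rows:
Dave, 110000
Mia, 110000
Quinn, 100000


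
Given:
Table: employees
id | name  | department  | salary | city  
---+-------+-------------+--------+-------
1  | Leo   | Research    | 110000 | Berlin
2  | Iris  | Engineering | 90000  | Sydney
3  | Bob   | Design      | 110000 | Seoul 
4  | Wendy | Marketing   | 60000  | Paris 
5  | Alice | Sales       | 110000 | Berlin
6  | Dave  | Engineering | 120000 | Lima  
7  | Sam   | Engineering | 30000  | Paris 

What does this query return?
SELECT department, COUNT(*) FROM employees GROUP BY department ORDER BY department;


Assigning each row to its department group:
  Leo -> Research
  Iris -> Engineering
  Bob -> Design
  Wendy -> Marketing
  Alice -> Sales
  Dave -> Engineering
  Sam -> Engineering


5 groups:
Design, 1
Engineering, 3
Marketing, 1
Research, 1
Sales, 1


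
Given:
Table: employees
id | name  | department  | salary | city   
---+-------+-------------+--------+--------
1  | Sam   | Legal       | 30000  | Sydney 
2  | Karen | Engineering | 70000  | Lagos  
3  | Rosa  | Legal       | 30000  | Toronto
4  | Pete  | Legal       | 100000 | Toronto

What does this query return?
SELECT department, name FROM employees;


Projecting columns: department, name

4 rows:
Legal, Sam
Engineering, Karen
Legal, Rosa
Legal, Pete


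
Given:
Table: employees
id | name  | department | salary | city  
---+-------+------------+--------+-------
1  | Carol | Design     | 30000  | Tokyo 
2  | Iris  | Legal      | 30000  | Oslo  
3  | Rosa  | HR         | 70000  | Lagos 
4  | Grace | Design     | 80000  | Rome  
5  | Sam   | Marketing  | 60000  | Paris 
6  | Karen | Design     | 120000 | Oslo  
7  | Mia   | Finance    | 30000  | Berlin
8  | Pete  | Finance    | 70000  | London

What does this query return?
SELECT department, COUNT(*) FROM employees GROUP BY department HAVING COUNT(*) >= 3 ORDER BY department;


Groups with count >= 3:
  Design: 3 -> PASS
  Finance: 2 -> filtered out
  HR: 1 -> filtered out
  Legal: 1 -> filtered out
  Marketing: 1 -> filtered out


1 groups:
Design, 3


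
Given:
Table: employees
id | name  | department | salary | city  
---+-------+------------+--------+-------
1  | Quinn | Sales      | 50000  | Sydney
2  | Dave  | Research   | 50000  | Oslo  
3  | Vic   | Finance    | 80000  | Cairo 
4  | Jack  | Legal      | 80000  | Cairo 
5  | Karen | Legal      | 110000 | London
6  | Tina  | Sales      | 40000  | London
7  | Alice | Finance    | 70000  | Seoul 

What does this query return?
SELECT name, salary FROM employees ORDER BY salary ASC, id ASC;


Sorting by salary ASC, then id ASC for ties

7 rows:
Tina, 40000
Quinn, 50000
Dave, 50000
Alice, 70000
Vic, 80000
Jack, 80000
Karen, 110000


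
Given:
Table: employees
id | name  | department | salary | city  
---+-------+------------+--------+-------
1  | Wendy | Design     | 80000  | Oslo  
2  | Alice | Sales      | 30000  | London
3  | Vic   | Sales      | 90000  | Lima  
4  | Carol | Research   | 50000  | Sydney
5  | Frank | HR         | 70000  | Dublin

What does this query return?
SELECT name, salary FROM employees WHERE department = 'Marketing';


Filtering: department = 'Marketing'
Matching rows: 0

Empty result set (0 rows)


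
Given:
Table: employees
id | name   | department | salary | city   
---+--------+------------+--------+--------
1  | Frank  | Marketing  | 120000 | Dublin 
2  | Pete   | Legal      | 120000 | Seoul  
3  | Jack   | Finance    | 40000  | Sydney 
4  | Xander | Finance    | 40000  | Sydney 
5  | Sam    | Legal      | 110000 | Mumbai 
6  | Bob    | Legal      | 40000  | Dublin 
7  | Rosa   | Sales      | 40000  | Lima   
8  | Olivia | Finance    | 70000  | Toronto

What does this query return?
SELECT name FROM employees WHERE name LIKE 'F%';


LIKE 'F%' matches names starting with 'F'
Matching: 1

1 rows:
Frank


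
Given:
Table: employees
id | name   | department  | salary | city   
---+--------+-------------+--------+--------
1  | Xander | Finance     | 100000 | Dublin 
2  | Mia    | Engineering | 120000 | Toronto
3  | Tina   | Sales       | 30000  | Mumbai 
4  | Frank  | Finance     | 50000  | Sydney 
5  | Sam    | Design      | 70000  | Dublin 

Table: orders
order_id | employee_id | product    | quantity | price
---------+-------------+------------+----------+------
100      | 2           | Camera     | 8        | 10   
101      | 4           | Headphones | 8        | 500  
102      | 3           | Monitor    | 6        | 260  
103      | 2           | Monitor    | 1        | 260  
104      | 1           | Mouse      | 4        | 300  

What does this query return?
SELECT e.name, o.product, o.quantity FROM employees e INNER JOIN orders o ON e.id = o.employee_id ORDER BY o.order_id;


Joining employees.id = orders.employee_id:
  employee Mia (id=2) -> order Camera
  employee Frank (id=4) -> order Headphones
  employee Tina (id=3) -> order Monitor
  employee Mia (id=2) -> order Monitor
  employee Xander (id=1) -> order Mouse


5 rows:
Mia, Camera, 8
Frank, Headphones, 8
Tina, Monitor, 6
Mia, Monitor, 1
Xander, Mouse, 4


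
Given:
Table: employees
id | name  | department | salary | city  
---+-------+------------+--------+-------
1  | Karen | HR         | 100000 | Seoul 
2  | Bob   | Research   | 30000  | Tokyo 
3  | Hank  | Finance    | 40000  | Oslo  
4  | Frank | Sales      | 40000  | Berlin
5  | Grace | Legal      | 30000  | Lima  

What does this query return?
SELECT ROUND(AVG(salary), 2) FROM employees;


SUM(salary) = 240000
COUNT = 5
ROUND(AVG, 2) = ROUND(240000 / 5, 2) = 48000.0

48000.0


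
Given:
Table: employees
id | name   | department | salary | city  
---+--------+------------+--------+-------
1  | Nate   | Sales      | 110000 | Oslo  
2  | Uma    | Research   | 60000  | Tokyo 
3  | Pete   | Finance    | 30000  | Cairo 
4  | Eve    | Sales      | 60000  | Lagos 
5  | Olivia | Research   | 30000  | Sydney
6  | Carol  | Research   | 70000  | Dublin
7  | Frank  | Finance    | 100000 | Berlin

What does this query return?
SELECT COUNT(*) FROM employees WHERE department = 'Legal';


Counting rows where department = 'Legal'


0


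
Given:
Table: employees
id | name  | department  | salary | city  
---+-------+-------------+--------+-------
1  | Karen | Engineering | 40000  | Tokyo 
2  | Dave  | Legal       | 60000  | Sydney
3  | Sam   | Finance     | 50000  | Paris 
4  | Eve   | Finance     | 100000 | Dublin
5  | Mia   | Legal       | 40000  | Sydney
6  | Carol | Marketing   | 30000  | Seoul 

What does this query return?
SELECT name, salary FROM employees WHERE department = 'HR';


Filtering: department = 'HR'
Matching rows: 0

Empty result set (0 rows)


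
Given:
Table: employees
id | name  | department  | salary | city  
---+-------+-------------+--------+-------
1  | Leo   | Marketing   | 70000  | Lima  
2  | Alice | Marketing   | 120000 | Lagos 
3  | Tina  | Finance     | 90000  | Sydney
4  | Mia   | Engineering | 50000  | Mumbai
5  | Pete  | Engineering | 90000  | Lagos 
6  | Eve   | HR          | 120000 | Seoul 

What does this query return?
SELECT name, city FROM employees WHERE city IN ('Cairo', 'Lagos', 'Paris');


Filtering: city IN ('Cairo', 'Lagos', 'Paris')
Matching: 2 rows

2 rows:
Alice, Lagos
Pete, Lagos


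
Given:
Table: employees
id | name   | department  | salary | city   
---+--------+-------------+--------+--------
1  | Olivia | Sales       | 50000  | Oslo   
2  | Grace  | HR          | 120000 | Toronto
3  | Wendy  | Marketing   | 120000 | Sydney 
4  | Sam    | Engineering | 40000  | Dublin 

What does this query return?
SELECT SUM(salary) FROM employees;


SUM(salary) = 50000 + 120000 + 120000 + 40000 = 330000

330000


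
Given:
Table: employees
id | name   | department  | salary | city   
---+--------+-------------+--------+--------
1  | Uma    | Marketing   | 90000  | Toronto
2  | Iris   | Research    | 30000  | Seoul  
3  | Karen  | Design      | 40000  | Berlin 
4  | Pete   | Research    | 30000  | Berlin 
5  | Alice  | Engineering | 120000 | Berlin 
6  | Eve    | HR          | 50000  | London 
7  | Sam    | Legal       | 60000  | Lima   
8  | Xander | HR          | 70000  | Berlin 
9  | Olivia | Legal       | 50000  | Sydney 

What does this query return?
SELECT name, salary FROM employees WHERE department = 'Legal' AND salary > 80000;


Filtering: department = 'Legal' AND salary > 80000
Matching: 0 rows

Empty result set (0 rows)


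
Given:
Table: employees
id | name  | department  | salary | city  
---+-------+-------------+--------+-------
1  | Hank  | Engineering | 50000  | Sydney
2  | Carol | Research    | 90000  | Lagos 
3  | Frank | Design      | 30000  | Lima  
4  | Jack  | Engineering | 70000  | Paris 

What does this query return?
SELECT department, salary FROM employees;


Projecting columns: department, salary

4 rows:
Engineering, 50000
Research, 90000
Design, 30000
Engineering, 70000


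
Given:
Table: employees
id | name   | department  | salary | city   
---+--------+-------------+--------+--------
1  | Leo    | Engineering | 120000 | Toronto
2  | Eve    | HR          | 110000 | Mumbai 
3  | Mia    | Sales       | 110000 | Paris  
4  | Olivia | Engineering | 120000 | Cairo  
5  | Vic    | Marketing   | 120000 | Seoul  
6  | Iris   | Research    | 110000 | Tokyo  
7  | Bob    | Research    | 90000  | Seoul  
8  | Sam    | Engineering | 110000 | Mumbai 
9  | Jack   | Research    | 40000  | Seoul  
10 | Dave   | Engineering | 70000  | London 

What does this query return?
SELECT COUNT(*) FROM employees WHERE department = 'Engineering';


Counting rows where department = 'Engineering'
  Leo -> MATCH
  Olivia -> MATCH
  Sam -> MATCH
  Dave -> MATCH


4


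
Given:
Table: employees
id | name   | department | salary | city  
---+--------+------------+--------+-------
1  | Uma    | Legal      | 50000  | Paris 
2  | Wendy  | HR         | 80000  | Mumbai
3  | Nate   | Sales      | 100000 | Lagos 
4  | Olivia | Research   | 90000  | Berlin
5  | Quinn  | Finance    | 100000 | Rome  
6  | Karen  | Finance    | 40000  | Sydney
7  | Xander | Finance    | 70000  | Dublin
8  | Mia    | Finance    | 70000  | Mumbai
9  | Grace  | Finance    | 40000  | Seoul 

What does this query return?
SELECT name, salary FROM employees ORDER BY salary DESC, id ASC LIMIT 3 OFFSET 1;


Sort by salary DESC (id ASC tiebreak), then skip 1 and take 3
Rows 2 through 4

3 rows:
Quinn, 100000
Olivia, 90000
Wendy, 80000


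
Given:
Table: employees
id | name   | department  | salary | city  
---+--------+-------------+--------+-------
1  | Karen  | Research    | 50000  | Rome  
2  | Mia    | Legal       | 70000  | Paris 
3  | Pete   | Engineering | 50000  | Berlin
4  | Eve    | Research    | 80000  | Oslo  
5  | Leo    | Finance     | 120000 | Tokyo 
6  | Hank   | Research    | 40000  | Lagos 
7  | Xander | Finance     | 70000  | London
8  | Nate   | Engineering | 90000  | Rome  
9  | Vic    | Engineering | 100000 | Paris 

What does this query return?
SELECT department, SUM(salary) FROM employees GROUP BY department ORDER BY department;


Summing salary within each department:
  Engineering: 50000 + 90000 + 100000 = 240000
  Finance: 120000 + 70000 = 190000
  Legal: 70000 = 70000
  Research: 50000 + 80000 + 40000 = 170000


4 groups:
Engineering, 240000
Finance, 190000
Legal, 70000
Research, 170000


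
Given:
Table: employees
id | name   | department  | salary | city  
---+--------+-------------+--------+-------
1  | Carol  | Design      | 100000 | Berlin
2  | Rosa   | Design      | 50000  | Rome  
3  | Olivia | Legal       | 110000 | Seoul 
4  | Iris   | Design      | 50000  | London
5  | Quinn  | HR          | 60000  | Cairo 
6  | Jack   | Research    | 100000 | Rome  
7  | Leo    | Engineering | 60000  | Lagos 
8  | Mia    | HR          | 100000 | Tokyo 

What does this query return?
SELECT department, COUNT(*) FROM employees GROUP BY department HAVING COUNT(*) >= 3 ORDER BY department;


Groups with count >= 3:
  Design: 3 -> PASS
  Engineering: 1 -> filtered out
  HR: 2 -> filtered out
  Legal: 1 -> filtered out
  Research: 1 -> filtered out


1 groups:
Design, 3


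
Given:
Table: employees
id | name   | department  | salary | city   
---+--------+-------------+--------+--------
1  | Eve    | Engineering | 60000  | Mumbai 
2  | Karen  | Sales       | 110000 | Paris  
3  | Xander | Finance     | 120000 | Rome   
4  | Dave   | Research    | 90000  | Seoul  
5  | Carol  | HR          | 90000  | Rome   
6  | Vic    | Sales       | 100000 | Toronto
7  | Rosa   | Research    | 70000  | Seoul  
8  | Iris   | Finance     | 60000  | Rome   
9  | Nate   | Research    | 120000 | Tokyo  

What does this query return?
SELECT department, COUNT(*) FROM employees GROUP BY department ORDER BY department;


Assigning each row to its department group:
  Eve -> Engineering
  Karen -> Sales
  Xander -> Finance
  Dave -> Research
  Carol -> HR
  Vic -> Sales
  Rosa -> Research
  Iris -> Finance
  Nate -> Research


5 groups:
Engineering, 1
Finance, 2
HR, 1
Research, 3
Sales, 2


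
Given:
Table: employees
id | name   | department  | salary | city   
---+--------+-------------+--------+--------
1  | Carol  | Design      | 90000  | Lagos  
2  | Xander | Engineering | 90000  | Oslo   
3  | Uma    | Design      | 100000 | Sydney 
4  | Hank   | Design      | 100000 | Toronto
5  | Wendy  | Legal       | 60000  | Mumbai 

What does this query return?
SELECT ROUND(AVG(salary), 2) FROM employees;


SUM(salary) = 440000
COUNT = 5
ROUND(AVG, 2) = ROUND(440000 / 5, 2) = 88000.0

88000.0


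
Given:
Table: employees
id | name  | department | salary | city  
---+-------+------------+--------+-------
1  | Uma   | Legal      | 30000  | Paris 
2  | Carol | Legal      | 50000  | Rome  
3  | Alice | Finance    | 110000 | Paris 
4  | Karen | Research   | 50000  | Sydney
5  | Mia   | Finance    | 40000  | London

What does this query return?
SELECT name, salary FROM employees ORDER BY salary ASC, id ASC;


Sorting by salary ASC, then id ASC for ties

5 rows:
Uma, 30000
Mia, 40000
Carol, 50000
Karen, 50000
Alice, 110000


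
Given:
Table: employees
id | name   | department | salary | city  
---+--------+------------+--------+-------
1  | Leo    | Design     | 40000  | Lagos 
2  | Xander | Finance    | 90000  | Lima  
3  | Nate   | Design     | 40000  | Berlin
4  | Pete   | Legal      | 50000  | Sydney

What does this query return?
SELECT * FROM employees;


SELECT * returns all 4 rows with all columns

4 rows:
1, Leo, Design, 40000, Lagos
2, Xander, Finance, 90000, Lima
3, Nate, Design, 40000, Berlin
4, Pete, Legal, 50000, Sydney


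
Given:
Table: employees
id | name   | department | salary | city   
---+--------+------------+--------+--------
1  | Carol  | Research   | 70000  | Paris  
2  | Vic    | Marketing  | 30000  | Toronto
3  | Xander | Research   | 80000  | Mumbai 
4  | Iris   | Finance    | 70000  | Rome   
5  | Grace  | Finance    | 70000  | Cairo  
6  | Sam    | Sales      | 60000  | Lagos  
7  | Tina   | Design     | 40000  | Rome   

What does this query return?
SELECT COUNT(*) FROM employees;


COUNT(*) counts all rows

7


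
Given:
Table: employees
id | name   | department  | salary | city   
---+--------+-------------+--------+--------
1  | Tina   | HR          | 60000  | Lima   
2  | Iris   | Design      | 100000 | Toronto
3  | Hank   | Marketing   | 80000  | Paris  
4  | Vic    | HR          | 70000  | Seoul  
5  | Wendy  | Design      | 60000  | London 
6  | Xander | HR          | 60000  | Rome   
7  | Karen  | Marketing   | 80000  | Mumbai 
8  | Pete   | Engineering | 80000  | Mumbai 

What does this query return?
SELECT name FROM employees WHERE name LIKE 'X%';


LIKE 'X%' matches names starting with 'X'
Matching: 1

1 rows:
Xander


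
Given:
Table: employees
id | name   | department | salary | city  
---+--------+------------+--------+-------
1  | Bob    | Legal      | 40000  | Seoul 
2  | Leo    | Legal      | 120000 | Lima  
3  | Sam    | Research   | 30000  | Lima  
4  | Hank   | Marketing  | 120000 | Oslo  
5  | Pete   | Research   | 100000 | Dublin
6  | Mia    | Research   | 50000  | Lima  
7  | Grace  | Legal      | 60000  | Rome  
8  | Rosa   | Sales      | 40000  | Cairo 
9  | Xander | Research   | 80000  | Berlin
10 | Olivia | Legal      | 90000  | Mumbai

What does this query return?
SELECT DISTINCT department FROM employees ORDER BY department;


All 'department' values (row order): Legal, Legal, Research, Marketing, Research, Research, Legal, Sales, Research, Legal
Removing duplicates leaves 4 unique value(s).

4 values:
Legal
Marketing
Research
Sales


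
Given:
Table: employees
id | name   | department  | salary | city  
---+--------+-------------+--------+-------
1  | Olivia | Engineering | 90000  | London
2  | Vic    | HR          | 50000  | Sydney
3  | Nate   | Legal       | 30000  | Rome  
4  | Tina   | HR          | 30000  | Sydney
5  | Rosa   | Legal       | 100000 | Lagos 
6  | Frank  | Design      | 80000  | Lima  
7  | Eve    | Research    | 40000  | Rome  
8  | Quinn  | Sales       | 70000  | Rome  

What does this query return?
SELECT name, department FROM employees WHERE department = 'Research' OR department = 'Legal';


Filtering: department = 'Research' OR 'Legal'
Matching: 3 rows

3 rows:
Nate, Legal
Rosa, Legal
Eve, Research


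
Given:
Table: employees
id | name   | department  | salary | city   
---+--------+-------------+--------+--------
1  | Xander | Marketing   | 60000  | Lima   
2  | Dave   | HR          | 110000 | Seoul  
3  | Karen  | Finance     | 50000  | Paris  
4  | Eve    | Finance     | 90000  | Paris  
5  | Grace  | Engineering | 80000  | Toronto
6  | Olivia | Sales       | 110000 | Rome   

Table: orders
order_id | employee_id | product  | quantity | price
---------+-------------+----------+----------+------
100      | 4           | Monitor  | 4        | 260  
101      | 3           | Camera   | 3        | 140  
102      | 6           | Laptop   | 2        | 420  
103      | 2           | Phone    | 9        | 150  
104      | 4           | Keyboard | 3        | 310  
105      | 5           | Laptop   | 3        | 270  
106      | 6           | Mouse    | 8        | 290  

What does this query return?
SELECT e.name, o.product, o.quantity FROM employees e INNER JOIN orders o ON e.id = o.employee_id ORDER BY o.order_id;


Joining employees.id = orders.employee_id:
  employee Eve (id=4) -> order Monitor
  employee Karen (id=3) -> order Camera
  employee Olivia (id=6) -> order Laptop
  employee Dave (id=2) -> order Phone
  employee Eve (id=4) -> order Keyboard
  employee Grace (id=5) -> order Laptop
  employee Olivia (id=6) -> order Mouse


7 rows:
Eve, Monitor, 4
Karen, Camera, 3
Olivia, Laptop, 2
Dave, Phone, 9
Eve, Keyboard, 3
Grace, Laptop, 3
Olivia, Mouse, 8


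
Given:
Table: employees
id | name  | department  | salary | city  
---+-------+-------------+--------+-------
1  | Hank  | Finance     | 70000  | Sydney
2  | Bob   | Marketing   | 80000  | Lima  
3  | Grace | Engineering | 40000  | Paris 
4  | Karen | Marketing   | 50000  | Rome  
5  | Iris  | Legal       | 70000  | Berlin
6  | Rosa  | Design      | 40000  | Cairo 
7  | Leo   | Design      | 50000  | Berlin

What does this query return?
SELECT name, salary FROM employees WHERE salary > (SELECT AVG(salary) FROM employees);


Subquery: AVG(salary) = 57142.86
Filtering: salary > 57142.86
  Hank (70000) -> MATCH
  Bob (80000) -> MATCH
  Iris (70000) -> MATCH


3 rows:
Hank, 70000
Bob, 80000
Iris, 70000


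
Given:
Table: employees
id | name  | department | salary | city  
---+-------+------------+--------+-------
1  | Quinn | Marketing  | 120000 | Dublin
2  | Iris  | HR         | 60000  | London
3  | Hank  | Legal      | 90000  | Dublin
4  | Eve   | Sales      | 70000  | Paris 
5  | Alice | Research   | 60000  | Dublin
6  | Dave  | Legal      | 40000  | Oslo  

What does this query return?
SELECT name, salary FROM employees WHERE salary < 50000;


Filtering: salary < 50000
Matching: 1 rows

1 rows:
Dave, 40000


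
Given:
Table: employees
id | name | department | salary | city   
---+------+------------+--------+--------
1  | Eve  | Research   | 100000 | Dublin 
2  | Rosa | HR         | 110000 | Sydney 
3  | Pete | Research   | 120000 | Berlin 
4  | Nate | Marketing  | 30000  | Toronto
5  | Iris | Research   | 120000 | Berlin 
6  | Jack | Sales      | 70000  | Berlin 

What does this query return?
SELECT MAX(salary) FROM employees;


Salaries: 100000, 110000, 120000, 30000, 120000, 70000
MAX = 120000

120000


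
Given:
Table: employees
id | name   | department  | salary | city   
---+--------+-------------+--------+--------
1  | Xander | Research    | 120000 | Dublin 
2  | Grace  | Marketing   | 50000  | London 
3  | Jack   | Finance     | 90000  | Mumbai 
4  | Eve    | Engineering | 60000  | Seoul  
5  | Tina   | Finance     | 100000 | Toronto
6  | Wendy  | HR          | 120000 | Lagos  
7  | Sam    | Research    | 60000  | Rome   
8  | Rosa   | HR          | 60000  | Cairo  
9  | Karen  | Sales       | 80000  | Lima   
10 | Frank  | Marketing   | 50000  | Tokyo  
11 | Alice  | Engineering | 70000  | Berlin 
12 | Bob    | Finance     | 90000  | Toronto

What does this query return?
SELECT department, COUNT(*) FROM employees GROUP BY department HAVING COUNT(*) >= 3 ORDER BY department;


Groups with count >= 3:
  Finance: 3 -> PASS
  Engineering: 2 -> filtered out
  HR: 2 -> filtered out
  Marketing: 2 -> filtered out
  Research: 2 -> filtered out
  Sales: 1 -> filtered out


1 groups:
Finance, 3


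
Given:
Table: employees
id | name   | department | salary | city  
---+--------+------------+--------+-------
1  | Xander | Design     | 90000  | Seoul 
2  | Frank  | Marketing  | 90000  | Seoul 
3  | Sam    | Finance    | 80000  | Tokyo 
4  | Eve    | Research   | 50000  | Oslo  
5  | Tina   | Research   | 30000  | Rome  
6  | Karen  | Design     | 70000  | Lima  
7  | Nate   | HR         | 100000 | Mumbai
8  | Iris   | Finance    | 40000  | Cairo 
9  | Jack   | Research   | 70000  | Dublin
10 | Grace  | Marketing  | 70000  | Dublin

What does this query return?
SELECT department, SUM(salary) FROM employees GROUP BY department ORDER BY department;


Summing salary within each department:
  Design: 90000 + 70000 = 160000
  Finance: 80000 + 40000 = 120000
  HR: 100000 = 100000
  Marketing: 90000 + 70000 = 160000
  Research: 50000 + 30000 + 70000 = 150000


5 groups:
Design, 160000
Finance, 120000
HR, 100000
Marketing, 160000
Research, 150000


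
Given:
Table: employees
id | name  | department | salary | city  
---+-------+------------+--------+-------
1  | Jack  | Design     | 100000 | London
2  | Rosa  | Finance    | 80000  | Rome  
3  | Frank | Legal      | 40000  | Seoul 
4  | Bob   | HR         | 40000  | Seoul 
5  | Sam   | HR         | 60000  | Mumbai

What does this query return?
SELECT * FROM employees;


SELECT * returns all 5 rows with all columns

5 rows:
1, Jack, Design, 100000, London
2, Rosa, Finance, 80000, Rome
3, Frank, Legal, 40000, Seoul
4, Bob, HR, 40000, Seoul
5, Sam, HR, 60000, Mumbai


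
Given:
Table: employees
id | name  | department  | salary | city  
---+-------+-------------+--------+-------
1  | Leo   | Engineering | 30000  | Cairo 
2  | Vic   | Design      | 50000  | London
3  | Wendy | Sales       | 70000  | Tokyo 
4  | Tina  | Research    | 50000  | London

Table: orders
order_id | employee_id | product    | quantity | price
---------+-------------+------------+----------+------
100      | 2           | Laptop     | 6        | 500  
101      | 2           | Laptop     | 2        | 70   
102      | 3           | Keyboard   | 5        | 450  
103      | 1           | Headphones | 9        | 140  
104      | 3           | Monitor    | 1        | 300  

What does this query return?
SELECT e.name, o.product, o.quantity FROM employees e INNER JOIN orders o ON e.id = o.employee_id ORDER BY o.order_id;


Joining employees.id = orders.employee_id:
  employee Vic (id=2) -> order Laptop
  employee Vic (id=2) -> order Laptop
  employee Wendy (id=3) -> order Keyboard
  employee Leo (id=1) -> order Headphones
  employee Wendy (id=3) -> order Monitor


5 rows:
Vic, Laptop, 6
Vic, Laptop, 2
Wendy, Keyboard, 5
Leo, Headphones, 9
Wendy, Monitor, 1


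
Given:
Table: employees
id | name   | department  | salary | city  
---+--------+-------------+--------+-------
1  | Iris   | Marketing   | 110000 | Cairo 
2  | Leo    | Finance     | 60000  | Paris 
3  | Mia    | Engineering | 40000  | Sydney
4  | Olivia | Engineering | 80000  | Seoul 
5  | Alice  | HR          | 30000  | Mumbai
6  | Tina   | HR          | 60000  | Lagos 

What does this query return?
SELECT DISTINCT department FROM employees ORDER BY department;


All 'department' values (row order): Marketing, Finance, Engineering, Engineering, HR, HR
Removing duplicates leaves 4 unique value(s).

4 values:
Engineering
Finance
HR
Marketing


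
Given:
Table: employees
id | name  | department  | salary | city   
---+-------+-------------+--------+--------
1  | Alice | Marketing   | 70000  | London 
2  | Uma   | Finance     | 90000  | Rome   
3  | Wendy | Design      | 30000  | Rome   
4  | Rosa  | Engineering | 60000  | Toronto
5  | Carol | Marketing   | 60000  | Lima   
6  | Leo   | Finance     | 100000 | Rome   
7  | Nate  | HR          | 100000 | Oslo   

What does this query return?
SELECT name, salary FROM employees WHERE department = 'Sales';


Filtering: department = 'Sales'
Matching rows: 0

Empty result set (0 rows)


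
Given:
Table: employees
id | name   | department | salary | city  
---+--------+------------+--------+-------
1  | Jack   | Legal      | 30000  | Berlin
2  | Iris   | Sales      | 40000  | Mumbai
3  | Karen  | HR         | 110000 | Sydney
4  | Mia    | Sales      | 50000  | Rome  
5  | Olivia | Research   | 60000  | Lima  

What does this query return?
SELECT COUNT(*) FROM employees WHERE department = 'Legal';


Counting rows where department = 'Legal'
  Jack -> MATCH


1


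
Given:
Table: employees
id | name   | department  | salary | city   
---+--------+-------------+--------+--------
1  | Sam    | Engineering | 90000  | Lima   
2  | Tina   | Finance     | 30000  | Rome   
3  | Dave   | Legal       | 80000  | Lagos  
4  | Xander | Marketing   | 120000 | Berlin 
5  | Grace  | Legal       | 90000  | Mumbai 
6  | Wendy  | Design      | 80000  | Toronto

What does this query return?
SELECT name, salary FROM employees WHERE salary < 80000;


Filtering: salary < 80000
Matching: 1 rows

1 rows:
Tina, 30000
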